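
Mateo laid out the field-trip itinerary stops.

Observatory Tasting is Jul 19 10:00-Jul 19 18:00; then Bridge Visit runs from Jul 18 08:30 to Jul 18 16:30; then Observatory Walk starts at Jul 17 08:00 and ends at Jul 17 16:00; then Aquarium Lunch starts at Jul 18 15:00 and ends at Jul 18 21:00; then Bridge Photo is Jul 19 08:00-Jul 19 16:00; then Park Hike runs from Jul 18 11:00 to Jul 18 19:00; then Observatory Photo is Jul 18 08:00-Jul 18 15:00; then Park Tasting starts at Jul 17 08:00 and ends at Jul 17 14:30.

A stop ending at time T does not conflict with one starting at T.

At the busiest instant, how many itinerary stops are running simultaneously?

Sweep the timeline, counting +1 at each start and −1 at each end (ends before starts at a tie):
Jul 17 08:00 start Observatory Walk → 1
Jul 17 08:00 start Park Tasting → 2
Jul 17 14:30 end Park Tasting → 1
Jul 17 16:00 end Observatory Walk → 0
Jul 18 08:00 start Observatory Photo → 1
Jul 18 08:30 start Bridge Visit → 2
Jul 18 11:00 start Park Hike → 3
Jul 18 15:00 end Observatory Photo → 2
Jul 18 15:00 start Aquarium Lunch → 3
Jul 18 16:30 end Bridge Visit → 2
Jul 18 19:00 end Park Hike → 1
Jul 18 21:00 end Aquarium Lunch → 0
Jul 19 08:00 start Bridge Photo → 1
Jul 19 10:00 start Observatory Tasting → 2
Jul 19 16:00 end Bridge Photo → 1
Jul 19 18:00 end Observatory Tasting → 0
Peak is 3, at Jul 18 11:00 (Bridge Visit, Observatory Photo, Park Hike).

3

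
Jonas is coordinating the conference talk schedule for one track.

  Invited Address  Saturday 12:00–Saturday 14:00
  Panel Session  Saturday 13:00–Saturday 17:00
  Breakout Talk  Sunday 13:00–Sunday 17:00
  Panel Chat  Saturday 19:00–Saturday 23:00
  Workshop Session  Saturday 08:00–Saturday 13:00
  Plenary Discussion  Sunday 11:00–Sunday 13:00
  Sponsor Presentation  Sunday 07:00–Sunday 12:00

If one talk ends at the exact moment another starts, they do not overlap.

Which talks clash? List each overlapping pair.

Invited Address & Panel Session, Invited Address & Workshop Session, Plenary Discussion & Sponsor Presentation

Two intervals overlap when each starts before the other ends.
Sorted by start: Workshop Session, Invited Address, Panel Session, Panel Chat, Sponsor Presentation, Plenary Discussion, Breakout Talk.
Invited Address starts before Workshop Session ends → Workshop Session and Invited Address overlap.
Panel Session starts exactly when Workshop Session ends (back-to-back, no overlap); Workshop Session is clear from here.
Panel Session starts before Invited Address ends → Invited Address and Panel Session overlap.
Panel Chat starts after Invited Address ends; Invited Address is clear from here.
Panel Chat starts after Panel Session ends; Panel Session is clear from here.
Sponsor Presentation starts after Panel Chat ends; Panel Chat is clear from here.
Plenary Discussion starts before Sponsor Presentation ends → Sponsor Presentation and Plenary Discussion overlap.
Breakout Talk starts after Sponsor Presentation ends.
Breakout Talk starts exactly when Plenary Discussion ends (back-to-back, no overlap).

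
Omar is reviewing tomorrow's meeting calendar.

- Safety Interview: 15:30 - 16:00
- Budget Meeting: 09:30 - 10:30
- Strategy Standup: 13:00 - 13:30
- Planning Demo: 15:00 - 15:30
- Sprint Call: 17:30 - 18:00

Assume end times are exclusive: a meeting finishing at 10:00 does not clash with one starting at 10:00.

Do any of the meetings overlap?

Sorted by start: Budget Meeting, Strategy Standup, Planning Demo, Safety Interview, Sprint Call.
Strategy Standup starts after Budget Meeting ends; Budget Meeting is clear from here.
Planning Demo starts after Strategy Standup ends; Strategy Standup is clear from here.
Safety Interview starts exactly when Planning Demo ends (back-to-back, no overlap); Planning Demo is clear from here.
Sprint Call starts after Safety Interview ends.
Every pair is clear; the schedule has no overlaps.

No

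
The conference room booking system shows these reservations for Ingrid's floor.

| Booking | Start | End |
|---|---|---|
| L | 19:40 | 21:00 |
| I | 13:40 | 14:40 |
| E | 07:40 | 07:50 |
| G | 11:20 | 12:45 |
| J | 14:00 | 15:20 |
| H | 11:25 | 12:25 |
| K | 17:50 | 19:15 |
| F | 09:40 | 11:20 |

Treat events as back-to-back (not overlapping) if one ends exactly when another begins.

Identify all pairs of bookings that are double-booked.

G & H, I & J

Sorted by start: E, F, G, H, I, J, K, L.
F starts after E ends, so nothing later overlaps E either.
G starts exactly when F ends (back-to-back, no overlap), so nothing later overlaps F either.
H starts before G ends → G and H overlap.
I starts after G ends, so nothing later overlaps G either.
I starts after H ends, so nothing later overlaps H either.
J starts before I ends → I and J overlap.
K starts after I ends, so nothing later overlaps I either.
K starts after J ends, so nothing later overlaps J either.
L starts after K ends.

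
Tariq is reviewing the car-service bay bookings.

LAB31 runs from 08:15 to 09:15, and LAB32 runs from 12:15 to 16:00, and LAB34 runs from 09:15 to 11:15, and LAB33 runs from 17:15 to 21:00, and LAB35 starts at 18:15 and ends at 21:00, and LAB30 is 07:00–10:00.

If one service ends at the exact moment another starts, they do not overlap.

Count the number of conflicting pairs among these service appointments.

3

Two intervals overlap when each starts before the other ends.
Sorted by start: LAB30, LAB31, LAB34, LAB32, LAB33, LAB35.
LAB31 starts before LAB30 ends → LAB30 and LAB31 overlap.
LAB34 starts before LAB30 ends → LAB30 and LAB34 overlap.
LAB32 starts after LAB30 ends; LAB30 is clear from here.
LAB34 starts exactly when LAB31 ends (back-to-back, no overlap); LAB31 is clear from here.
LAB32 starts after LAB34 ends; LAB34 is clear from here.
LAB33 starts after LAB32 ends; LAB32 is clear from here.
LAB35 starts before LAB33 ends → LAB33 and LAB35 overlap.
Overlapping pairs: LAB30 & LAB31, LAB30 & LAB34, LAB33 & LAB35 — 3 in total.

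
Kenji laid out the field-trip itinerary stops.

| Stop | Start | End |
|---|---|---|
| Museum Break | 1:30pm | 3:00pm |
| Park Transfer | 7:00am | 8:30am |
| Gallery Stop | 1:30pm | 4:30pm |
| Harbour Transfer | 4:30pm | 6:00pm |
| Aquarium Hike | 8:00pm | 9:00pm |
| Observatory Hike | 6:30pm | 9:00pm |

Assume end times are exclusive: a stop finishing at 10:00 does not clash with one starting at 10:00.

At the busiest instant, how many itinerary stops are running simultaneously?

Sweep the timeline, counting +1 at each start and −1 at each end (ends before starts at a tie):
7:00am start Park Transfer → 1
8:30am end Park Transfer → 0
1:30pm start Gallery Stop → 1
1:30pm start Museum Break → 2
3:00pm end Museum Break → 1
4:30pm end Gallery Stop → 0
4:30pm start Harbour Transfer → 1
6:00pm end Harbour Transfer → 0
6:30pm start Observatory Hike → 1
8:00pm start Aquarium Hike → 2
9:00pm end Aquarium Hike → 1
9:00pm end Observatory Hike → 0
Peak is 2, at 1:30pm (Gallery Stop, Museum Break).

2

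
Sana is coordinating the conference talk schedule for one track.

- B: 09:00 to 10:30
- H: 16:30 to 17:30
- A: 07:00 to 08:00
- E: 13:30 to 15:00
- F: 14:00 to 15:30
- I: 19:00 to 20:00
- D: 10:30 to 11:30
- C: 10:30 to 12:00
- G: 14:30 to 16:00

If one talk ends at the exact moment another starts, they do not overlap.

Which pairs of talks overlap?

Check each pair: they overlap iff neither finishes before the other starts.
Sorted by start: A, B, C, D, E, F, G, H, I.
B starts after A ends, so A has no further overlaps.
C starts exactly when B ends (back-to-back, no overlap), so B has no further overlaps.
D starts before C ends → C and D overlap.
E starts after C ends, so C has no further overlaps.
E starts after D ends, so D has no further overlaps.
F starts before E ends → E and F overlap.
G starts before E ends → E and G overlap.
H starts after E ends, so E has no further overlaps.
G starts before F ends → F and G overlap.
H starts after F ends, so F has no further overlaps.
H starts after G ends, so G has no further overlaps.
I starts after H ends.

C & D, E & F, E & G, F & G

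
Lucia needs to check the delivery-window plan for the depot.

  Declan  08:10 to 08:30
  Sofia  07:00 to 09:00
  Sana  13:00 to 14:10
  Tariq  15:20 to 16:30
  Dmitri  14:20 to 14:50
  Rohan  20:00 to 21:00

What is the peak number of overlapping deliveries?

2

Sort all start/end points and keep a running count:
07:00 start Sofia → 1
08:10 start Declan → 2
08:30 end Declan → 1
09:00 end Sofia → 0
13:00 start Sana → 1
14:10 end Sana → 0
14:20 start Dmitri → 1
14:50 end Dmitri → 0
15:20 start Tariq → 1
16:30 end Tariq → 0
20:00 start Rohan → 1
21:00 end Rohan → 0
Peak is 2, at 08:10 (Declan, Sofia).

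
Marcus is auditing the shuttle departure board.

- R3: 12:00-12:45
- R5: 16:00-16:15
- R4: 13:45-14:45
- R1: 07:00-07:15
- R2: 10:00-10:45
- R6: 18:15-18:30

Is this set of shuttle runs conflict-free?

Yes

Sorted by start: R1, R2, R3, R4, R5, R6.
R2 starts after R1 ends, so nothing later overlaps R1 either.
R3 starts after R2 ends, so nothing later overlaps R2 either.
R4 starts after R3 ends, so nothing later overlaps R3 either.
R5 starts after R4 ends, so nothing later overlaps R4 either.
R6 starts after R5 ends.
Every pair is clear; the schedule has no overlaps.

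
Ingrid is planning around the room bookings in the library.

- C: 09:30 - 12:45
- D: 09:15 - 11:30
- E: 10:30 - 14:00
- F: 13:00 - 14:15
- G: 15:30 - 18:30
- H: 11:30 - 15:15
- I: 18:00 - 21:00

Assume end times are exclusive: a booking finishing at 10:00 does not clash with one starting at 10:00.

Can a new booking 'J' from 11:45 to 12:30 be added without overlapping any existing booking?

D: ends 11:30 at or before J starts 11:45 → clear.
C: starts 09:30 before J ends 12:30, and ends 12:45 after J starts 11:45 → overlap.
E: starts 10:30 before J ends 12:30, and ends 14:00 after J starts 11:45 → overlap.
H: starts 11:30 before J ends 12:30, and ends 15:15 after J starts 11:45 → overlap.
F: starts 13:00 at or after J ends 12:30 → clear.
G: starts 15:30 at or after J ends 12:30 → clear.
I: starts 18:00 at or after J ends 12:30 → clear.
J overlaps C, E, H.

No — it overlaps C, E, H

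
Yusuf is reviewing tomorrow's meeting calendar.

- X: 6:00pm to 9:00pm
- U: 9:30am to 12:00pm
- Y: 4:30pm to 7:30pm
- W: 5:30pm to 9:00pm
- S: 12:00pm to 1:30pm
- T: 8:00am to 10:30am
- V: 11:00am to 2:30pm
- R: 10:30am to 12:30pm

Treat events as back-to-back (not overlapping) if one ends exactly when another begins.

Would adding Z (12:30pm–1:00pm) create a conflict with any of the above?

T: ends 10:30am at or before Z starts 12:30pm → clear.
U: ends 12:00pm at or before Z starts 12:30pm → clear.
R: ends 12:30pm at or before Z starts 12:30pm → clear.
V: starts 11:00am before Z ends 1:00pm, and ends 2:30pm after Z starts 12:30pm → overlap.
S: starts 12:00pm before Z ends 1:00pm, and ends 1:30pm after Z starts 12:30pm → overlap.
Y: starts 4:30pm at or after Z ends 1:00pm → clear.
W: starts 5:30pm at or after Z ends 1:00pm → clear.
X: starts 6:00pm at or after Z ends 1:00pm → clear.
Z overlaps S, V.

Yes — it overlaps S, V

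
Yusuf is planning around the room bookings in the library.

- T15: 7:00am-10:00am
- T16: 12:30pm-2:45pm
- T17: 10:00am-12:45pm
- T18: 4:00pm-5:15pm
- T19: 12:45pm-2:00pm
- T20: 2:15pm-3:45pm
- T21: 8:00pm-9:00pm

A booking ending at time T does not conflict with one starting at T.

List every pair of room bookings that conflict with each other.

T16 & T17, T16 & T19, T16 & T20

Sorted by start: T15, T17, T16, T19, T20, T18, T21.
T17 starts exactly when T15 ends (back-to-back, no overlap) — done with T15.
T16 starts before T17 ends → T17 and T16 overlap.
T19 starts exactly when T17 ends (back-to-back, no overlap) — done with T17.
T19 starts before T16 ends → T16 and T19 overlap.
T20 starts before T16 ends → T16 and T20 overlap.
T18 starts after T16 ends — done with T16.
T20 starts after T19 ends — done with T19.
T18 starts after T20 ends — done with T20.
T21 starts after T18 ends.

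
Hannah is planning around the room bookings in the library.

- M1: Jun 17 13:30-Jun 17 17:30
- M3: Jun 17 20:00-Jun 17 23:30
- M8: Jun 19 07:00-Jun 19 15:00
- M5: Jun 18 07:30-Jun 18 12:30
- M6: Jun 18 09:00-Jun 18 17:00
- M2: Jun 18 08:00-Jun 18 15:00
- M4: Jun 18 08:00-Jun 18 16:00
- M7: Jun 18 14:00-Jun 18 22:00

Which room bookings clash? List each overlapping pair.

M2 & M4, M2 & M5, M2 & M6, M2 & M7, M4 & M5, M4 & M6, M4 & M7, M5 & M6, M6 & M7

Sorted by start: M1, M3, M5, M2, M4, M6, M7, M8.
M3 starts after M1 ends, so M1 has no further overlaps.
M5 starts after M3 ends, so M3 has no further overlaps.
M2 starts before M5 ends → M5 and M2 overlap.
M4 starts before M5 ends → M5 and M4 overlap.
M6 starts before M5 ends → M5 and M6 overlap.
M7 starts after M5 ends, so M5 has no further overlaps.
M4 starts before M2 ends → M2 and M4 overlap.
M6 starts before M2 ends → M2 and M6 overlap.
M7 starts before M2 ends → M2 and M7 overlap.
M8 starts after M2 ends.
M6 starts before M4 ends → M4 and M6 overlap.
M7 starts before M4 ends → M4 and M7 overlap.
M8 starts after M4 ends.
M7 starts before M6 ends → M6 and M7 overlap.
M8 starts after M6 ends.
M8 starts after M7 ends.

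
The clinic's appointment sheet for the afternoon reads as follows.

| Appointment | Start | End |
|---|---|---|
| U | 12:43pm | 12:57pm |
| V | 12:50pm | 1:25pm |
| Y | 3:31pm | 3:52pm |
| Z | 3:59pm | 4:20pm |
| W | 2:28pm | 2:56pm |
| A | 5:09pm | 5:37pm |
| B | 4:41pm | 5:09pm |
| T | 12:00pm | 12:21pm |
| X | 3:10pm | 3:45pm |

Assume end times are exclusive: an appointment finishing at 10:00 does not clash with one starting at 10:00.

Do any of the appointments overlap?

Sorted by start: T, U, V, W, X, Y, Z, B, A.
U starts after T ends, so nothing later overlaps T either.
V starts before U ends → U and V overlap.
That's a conflict, so the schedule is not conflict-free.

Yes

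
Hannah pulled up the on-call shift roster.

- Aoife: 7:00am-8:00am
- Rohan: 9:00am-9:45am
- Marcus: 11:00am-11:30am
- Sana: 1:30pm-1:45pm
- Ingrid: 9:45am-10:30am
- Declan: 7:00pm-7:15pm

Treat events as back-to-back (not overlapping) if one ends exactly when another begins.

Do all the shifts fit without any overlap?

Sorted by start: Aoife, Rohan, Ingrid, Marcus, Sana, Declan.
Rohan starts after Aoife ends, so Aoife has no further overlaps.
Ingrid starts exactly when Rohan ends (back-to-back, no overlap), so Rohan has no further overlaps.
Marcus starts after Ingrid ends, so Ingrid has no further overlaps.
Sana starts after Marcus ends, so Marcus has no further overlaps.
Declan starts after Sana ends.
Every pair is clear; the schedule has no overlaps.

Yes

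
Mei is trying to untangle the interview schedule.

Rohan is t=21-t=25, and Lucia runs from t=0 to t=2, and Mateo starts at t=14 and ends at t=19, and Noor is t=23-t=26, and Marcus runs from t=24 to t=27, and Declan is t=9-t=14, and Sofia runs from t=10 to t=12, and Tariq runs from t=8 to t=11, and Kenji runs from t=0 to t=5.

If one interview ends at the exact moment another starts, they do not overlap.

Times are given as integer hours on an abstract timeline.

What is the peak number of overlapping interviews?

Sort all start/end points and keep a running count:
t=0 start Kenji → 1
t=0 start Lucia → 2
t=2 end Lucia → 1
t=5 end Kenji → 0
t=8 start Tariq → 1
t=9 start Declan → 2
t=10 start Sofia → 3
t=11 end Tariq → 2
t=12 end Sofia → 1
t=14 end Declan → 0
t=14 start Mateo → 1
t=19 end Mateo → 0
t=21 start Rohan → 1
t=23 start Noor → 2
t=24 start Marcus → 3
t=25 end Rohan → 2
t=26 end Noor → 1
t=27 end Marcus → 0
Peak is 3, at t=10 (Declan, Sofia, Tariq).

3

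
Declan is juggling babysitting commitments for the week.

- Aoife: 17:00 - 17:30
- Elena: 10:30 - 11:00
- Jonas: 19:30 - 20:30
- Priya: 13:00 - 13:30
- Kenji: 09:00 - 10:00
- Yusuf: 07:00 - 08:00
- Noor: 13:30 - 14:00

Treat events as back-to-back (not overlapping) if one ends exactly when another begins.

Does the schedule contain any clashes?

No

Sorted by start: Yusuf, Kenji, Elena, Priya, Noor, Aoife, Jonas.
Kenji starts after Yusuf ends, so Yusuf has no further overlaps.
Elena starts after Kenji ends, so Kenji has no further overlaps.
Priya starts after Elena ends, so Elena has no further overlaps.
Noor starts exactly when Priya ends (back-to-back, no overlap), so Priya has no further overlaps.
Aoife starts after Noor ends, so Noor has no further overlaps.
Jonas starts after Aoife ends.
Every pair is clear; the schedule has no overlaps.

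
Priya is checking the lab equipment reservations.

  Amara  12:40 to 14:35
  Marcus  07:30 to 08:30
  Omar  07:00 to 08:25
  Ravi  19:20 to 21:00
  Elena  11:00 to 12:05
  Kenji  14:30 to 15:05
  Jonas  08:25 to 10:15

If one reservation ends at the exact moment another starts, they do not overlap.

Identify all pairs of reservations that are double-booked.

Two intervals overlap when each starts before the other ends.
Sorted by start: Omar, Marcus, Jonas, Elena, Amara, Kenji, Ravi.
Marcus starts before Omar ends → Omar and Marcus overlap.
Jonas starts exactly when Omar ends (back-to-back, no overlap); Omar is clear from here.
Jonas starts before Marcus ends → Marcus and Jonas overlap.
Elena starts after Marcus ends; Marcus is clear from here.
Elena starts after Jonas ends; Jonas is clear from here.
Amara starts after Elena ends; Elena is clear from here.
Kenji starts before Amara ends → Amara and Kenji overlap.
Ravi starts after Amara ends.
Ravi starts after Kenji ends.

Amara & Kenji, Jonas & Marcus, Marcus & Omar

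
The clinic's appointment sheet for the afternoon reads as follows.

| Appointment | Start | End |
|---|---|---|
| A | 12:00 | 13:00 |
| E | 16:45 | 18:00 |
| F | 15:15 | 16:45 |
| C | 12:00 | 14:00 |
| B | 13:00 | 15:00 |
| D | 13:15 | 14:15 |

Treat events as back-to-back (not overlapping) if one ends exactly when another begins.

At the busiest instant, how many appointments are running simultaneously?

3

Sweep the timeline, counting +1 at each start and −1 at each end (ends before starts at a tie):
12:00 start A → 1
12:00 start C → 2
13:00 end A → 1
13:00 start B → 2
13:15 start D → 3
14:00 end C → 2
14:15 end D → 1
15:00 end B → 0
15:15 start F → 1
16:45 end F → 0
16:45 start E → 1
18:00 end E → 0
Peak is 3, at 13:15 (B, C, D).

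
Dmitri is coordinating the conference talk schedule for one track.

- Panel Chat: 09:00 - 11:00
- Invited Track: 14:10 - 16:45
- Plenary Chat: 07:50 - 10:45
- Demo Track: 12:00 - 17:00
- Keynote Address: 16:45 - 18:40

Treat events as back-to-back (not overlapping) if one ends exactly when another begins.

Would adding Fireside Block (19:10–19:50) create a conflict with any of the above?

Plenary Chat: ends 10:45 at or before Fireside Block starts 19:10 → clear.
Panel Chat: ends 11:00 at or before Fireside Block starts 19:10 → clear.
Demo Track: ends 17:00 at or before Fireside Block starts 19:10 → clear.
Invited Track: ends 16:45 at or before Fireside Block starts 19:10 → clear.
Keynote Address: ends 18:40 at or before Fireside Block starts 19:10 → clear.

No — it doesn't clash with anything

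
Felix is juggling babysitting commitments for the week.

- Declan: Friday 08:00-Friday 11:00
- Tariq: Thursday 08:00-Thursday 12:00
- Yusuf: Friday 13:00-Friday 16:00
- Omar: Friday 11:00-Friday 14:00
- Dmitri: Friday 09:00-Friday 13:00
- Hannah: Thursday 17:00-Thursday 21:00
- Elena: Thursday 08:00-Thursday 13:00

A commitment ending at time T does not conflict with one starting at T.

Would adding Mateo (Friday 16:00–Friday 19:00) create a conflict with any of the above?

No — it doesn't clash with anything

Elena: ends Thursday 13:00 at or before Mateo starts Friday 16:00 → clear.
Tariq: ends Thursday 12:00 at or before Mateo starts Friday 16:00 → clear.
Hannah: ends Thursday 21:00 at or before Mateo starts Friday 16:00 → clear.
Declan: ends Friday 11:00 at or before Mateo starts Friday 16:00 → clear.
Dmitri: ends Friday 13:00 at or before Mateo starts Friday 16:00 → clear.
Omar: ends Friday 14:00 at or before Mateo starts Friday 16:00 → clear.
Yusuf: ends Friday 16:00 at or before Mateo starts Friday 16:00 → clear.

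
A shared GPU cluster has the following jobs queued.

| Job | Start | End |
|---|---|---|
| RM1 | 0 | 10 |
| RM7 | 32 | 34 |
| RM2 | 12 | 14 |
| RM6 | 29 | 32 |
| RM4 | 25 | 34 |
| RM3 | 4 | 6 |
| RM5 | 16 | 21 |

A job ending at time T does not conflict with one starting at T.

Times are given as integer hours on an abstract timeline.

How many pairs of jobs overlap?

Sorted by start: RM1, RM3, RM2, RM5, RM4, RM6, RM7.
RM3 starts before RM1 ends → RM1 and RM3 overlap.
RM2 starts after RM1 ends; RM1 is clear from here.
RM2 starts after RM3 ends; RM3 is clear from here.
RM5 starts after RM2 ends; RM2 is clear from here.
RM4 starts after RM5 ends; RM5 is clear from here.
RM6 starts before RM4 ends → RM4 and RM6 overlap.
RM7 starts before RM4 ends → RM4 and RM7 overlap.
RM7 starts exactly when RM6 ends (back-to-back, no overlap).
Overlapping pairs: RM1 & RM3, RM4 & RM6, RM4 & RM7 — 3 in total.

3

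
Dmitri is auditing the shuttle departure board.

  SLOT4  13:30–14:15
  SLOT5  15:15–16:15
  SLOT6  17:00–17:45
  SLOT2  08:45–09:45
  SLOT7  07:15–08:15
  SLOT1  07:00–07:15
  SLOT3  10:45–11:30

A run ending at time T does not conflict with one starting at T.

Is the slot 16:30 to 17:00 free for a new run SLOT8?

Yes — the slot is free

SLOT1: ends 07:15 at or before SLOT8 starts 16:30 → clear.
SLOT7: ends 08:15 at or before SLOT8 starts 16:30 → clear.
SLOT2: ends 09:45 at or before SLOT8 starts 16:30 → clear.
SLOT3: ends 11:30 at or before SLOT8 starts 16:30 → clear.
SLOT4: ends 14:15 at or before SLOT8 starts 16:30 → clear.
SLOT5: ends 16:15 at or before SLOT8 starts 16:30 → clear.
SLOT6: starts 17:00 at or after SLOT8 ends 17:00 → clear.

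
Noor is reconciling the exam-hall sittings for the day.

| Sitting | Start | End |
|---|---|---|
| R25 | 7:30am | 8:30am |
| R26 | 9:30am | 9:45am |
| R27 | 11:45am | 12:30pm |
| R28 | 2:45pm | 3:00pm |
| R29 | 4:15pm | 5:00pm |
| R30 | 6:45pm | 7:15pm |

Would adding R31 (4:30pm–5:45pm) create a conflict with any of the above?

R25: ends 8:30am at or before R31 starts 4:30pm → clear.
R26: ends 9:45am at or before R31 starts 4:30pm → clear.
R27: ends 12:30pm at or before R31 starts 4:30pm → clear.
R28: ends 3:00pm at or before R31 starts 4:30pm → clear.
R29: starts 4:15pm before R31 ends 5:45pm, and ends 5:00pm after R31 starts 4:30pm → overlap.
R30: starts 6:45pm at or after R31 ends 5:45pm → clear.
R31 overlaps R29.

Yes — it overlaps R29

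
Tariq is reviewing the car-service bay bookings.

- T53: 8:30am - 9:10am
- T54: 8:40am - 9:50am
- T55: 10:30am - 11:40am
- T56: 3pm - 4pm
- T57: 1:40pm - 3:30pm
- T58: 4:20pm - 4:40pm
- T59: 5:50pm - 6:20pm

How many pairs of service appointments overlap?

Sorted by start: T53, T54, T55, T57, T56, T58, T59.
T54 starts before T53 ends → T53 and T54 overlap.
T55 starts after T53 ends, so nothing later overlaps T53 either.
T55 starts after T54 ends, so nothing later overlaps T54 either.
T57 starts after T55 ends, so nothing later overlaps T55 either.
T56 starts before T57 ends → T57 and T56 overlap.
T58 starts after T57 ends, so nothing later overlaps T57 either.
T58 starts after T56 ends, so nothing later overlaps T56 either.
T59 starts after T58 ends.
Overlapping pairs: T53 & T54, T56 & T57 — 2 in total.

2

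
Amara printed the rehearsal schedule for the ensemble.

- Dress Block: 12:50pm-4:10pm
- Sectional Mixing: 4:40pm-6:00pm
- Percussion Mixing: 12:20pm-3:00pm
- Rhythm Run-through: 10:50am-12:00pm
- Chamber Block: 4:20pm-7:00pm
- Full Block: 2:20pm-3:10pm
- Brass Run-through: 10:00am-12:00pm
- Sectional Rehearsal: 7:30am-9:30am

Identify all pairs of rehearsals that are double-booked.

Brass Run-through & Rhythm Run-through, Chamber Block & Sectional Mixing, Dress Block & Full Block, Dress Block & Percussion Mixing, Full Block & Percussion Mixing

Sorted by start: Sectional Rehearsal, Brass Run-through, Rhythm Run-through, Percussion Mixing, Dress Block, Full Block, Chamber Block, Sectional Mixing.
Brass Run-through starts after Sectional Rehearsal ends — done with Sectional Rehearsal.
Rhythm Run-through starts before Brass Run-through ends → Brass Run-through and Rhythm Run-through overlap.
Percussion Mixing starts after Brass Run-through ends — done with Brass Run-through.
Percussion Mixing starts after Rhythm Run-through ends — done with Rhythm Run-through.
Dress Block starts before Percussion Mixing ends → Percussion Mixing and Dress Block overlap.
Full Block starts before Percussion Mixing ends → Percussion Mixing and Full Block overlap.
Chamber Block starts after Percussion Mixing ends — done with Percussion Mixing.
Full Block starts before Dress Block ends → Dress Block and Full Block overlap.
Chamber Block starts after Dress Block ends — done with Dress Block.
Chamber Block starts after Full Block ends — done with Full Block.
Sectional Mixing starts before Chamber Block ends → Chamber Block and Sectional Mixing overlap.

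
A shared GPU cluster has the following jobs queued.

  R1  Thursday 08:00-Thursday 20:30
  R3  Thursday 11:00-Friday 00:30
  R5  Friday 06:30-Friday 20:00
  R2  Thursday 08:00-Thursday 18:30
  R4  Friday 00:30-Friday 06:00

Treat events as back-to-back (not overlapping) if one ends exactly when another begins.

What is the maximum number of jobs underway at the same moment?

Walk through starts and ends in time order (an end at T is processed before a start at T):
Thursday 08:00 start R1 → 1
Thursday 08:00 start R2 → 2
Thursday 11:00 start R3 → 3
Thursday 18:30 end R2 → 2
Thursday 20:30 end R1 → 1
Friday 00:30 end R3 → 0
Friday 00:30 start R4 → 1
Friday 06:00 end R4 → 0
Friday 06:30 start R5 → 1
Friday 20:00 end R5 → 0
Peak is 3, at Thursday 11:00 (R1, R2, R3).

3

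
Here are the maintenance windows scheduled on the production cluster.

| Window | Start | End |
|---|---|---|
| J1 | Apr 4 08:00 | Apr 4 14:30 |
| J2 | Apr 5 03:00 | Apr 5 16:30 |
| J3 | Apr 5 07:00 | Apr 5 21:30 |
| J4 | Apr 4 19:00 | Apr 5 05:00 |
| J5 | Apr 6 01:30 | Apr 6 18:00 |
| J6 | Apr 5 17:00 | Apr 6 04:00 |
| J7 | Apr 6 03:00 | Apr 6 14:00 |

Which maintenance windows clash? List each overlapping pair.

Sorted by start: J1, J4, J2, J3, J6, J5, J7.
J4 starts after J1 ends, so J1 has no further overlaps.
J2 starts before J4 ends → J4 and J2 overlap.
J3 starts after J4 ends, so J4 has no further overlaps.
J3 starts before J2 ends → J2 and J3 overlap.
J6 starts after J2 ends, so J2 has no further overlaps.
J6 starts before J3 ends → J3 and J6 overlap.
J5 starts after J3 ends, so J3 has no further overlaps.
J5 starts before J6 ends → J6 and J5 overlap.
J7 starts before J6 ends → J6 and J7 overlap.
J7 starts before J5 ends → J5 and J7 overlap.

J2 & J3, J2 & J4, J3 & J6, J5 & J6, J5 & J7, J6 & J7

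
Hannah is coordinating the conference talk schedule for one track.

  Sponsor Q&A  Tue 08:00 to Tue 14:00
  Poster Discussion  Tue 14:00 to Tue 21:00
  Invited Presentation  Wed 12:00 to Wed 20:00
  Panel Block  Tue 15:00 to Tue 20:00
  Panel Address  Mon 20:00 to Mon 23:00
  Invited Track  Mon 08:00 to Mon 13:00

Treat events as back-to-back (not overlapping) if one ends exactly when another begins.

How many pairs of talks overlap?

1

Sorted by start: Invited Track, Panel Address, Sponsor Q&A, Poster Discussion, Panel Block, Invited Presentation.
Panel Address starts after Invited Track ends — done with Invited Track.
Sponsor Q&A starts after Panel Address ends — done with Panel Address.
Poster Discussion starts exactly when Sponsor Q&A ends (back-to-back, no overlap) — done with Sponsor Q&A.
Panel Block starts before Poster Discussion ends → Poster Discussion and Panel Block overlap.
Invited Presentation starts after Poster Discussion ends.
Invited Presentation starts after Panel Block ends.
Overlapping pairs: Panel Block & Poster Discussion — 1 in total.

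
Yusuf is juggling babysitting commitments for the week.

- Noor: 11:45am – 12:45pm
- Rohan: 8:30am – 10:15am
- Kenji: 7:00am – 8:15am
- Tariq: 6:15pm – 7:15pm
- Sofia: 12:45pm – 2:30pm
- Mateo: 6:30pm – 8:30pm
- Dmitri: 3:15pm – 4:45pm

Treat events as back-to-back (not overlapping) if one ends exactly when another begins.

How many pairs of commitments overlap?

Check each pair: they overlap iff neither finishes before the other starts.
Sorted by start: Kenji, Rohan, Noor, Sofia, Dmitri, Tariq, Mateo.
Rohan starts after Kenji ends — done with Kenji.
Noor starts after Rohan ends — done with Rohan.
Sofia starts exactly when Noor ends (back-to-back, no overlap) — done with Noor.
Dmitri starts after Sofia ends — done with Sofia.
Tariq starts after Dmitri ends — done with Dmitri.
Mateo starts before Tariq ends → Tariq and Mateo overlap.
Overlapping pairs: Mateo & Tariq — 1 in total.

1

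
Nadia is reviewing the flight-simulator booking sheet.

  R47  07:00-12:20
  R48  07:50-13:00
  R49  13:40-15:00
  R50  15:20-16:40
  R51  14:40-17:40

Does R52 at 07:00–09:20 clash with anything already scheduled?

Yes — it overlaps R47, R48

R47: starts 07:00 before R52 ends 09:20, and ends 12:20 after R52 starts 07:00 → overlap.
R48: starts 07:50 before R52 ends 09:20, and ends 13:00 after R52 starts 07:00 → overlap.
R49: starts 13:40 at or after R52 ends 09:20 → clear.
R51: starts 14:40 at or after R52 ends 09:20 → clear.
R50: starts 15:20 at or after R52 ends 09:20 → clear.
R52 overlaps R47, R48.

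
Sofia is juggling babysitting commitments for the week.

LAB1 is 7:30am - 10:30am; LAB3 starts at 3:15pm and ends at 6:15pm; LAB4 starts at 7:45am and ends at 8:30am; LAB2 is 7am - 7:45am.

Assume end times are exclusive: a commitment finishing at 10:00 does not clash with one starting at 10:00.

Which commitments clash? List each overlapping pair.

Check each pair: they overlap iff neither finishes before the other starts.
Sorted by start: LAB2, LAB1, LAB4, LAB3.
LAB1 starts before LAB2 ends → LAB2 and LAB1 overlap.
LAB4 starts exactly when LAB2 ends (back-to-back, no overlap), so LAB2 has no further overlaps.
LAB4 starts before LAB1 ends → LAB1 and LAB4 overlap.
LAB3 starts after LAB1 ends.
LAB3 starts after LAB4 ends.

LAB1 & LAB2, LAB1 & LAB4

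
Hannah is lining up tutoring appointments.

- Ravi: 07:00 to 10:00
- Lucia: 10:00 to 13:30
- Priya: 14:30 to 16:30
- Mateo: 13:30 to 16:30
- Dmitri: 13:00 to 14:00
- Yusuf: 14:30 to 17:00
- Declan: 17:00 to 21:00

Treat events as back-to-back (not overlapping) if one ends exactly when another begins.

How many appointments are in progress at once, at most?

3

Walk through starts and ends in time order (an end at T is processed before a start at T):
07:00 start Ravi → 1
10:00 end Ravi → 0
10:00 start Lucia → 1
13:00 start Dmitri → 2
13:30 end Lucia → 1
13:30 start Mateo → 2
14:00 end Dmitri → 1
14:30 start Priya → 2
14:30 start Yusuf → 3
16:30 end Mateo → 2
16:30 end Priya → 1
17:00 end Yusuf → 0
17:00 start Declan → 1
21:00 end Declan → 0
Peak is 3, at 14:30 (Mateo, Priya, Yusuf).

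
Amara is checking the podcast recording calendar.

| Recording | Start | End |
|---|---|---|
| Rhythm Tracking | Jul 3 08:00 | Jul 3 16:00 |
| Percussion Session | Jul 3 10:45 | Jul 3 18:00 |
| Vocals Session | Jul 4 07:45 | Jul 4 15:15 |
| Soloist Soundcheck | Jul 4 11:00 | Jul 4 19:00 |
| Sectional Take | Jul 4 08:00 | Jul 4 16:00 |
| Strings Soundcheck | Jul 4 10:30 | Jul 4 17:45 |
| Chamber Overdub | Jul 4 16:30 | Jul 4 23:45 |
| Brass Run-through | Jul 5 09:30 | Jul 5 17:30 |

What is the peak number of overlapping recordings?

Walk through starts and ends in time order (an end at T is processed before a start at T):
Jul 3 08:00 start Rhythm Tracking → 1
Jul 3 10:45 start Percussion Session → 2
Jul 3 16:00 end Rhythm Tracking → 1
Jul 3 18:00 end Percussion Session → 0
Jul 4 07:45 start Vocals Session → 1
Jul 4 08:00 start Sectional Take → 2
Jul 4 10:30 start Strings Soundcheck → 3
Jul 4 11:00 start Soloist Soundcheck → 4
Jul 4 15:15 end Vocals Session → 3
Jul 4 16:00 end Sectional Take → 2
Jul 4 16:30 start Chamber Overdub → 3
Jul 4 17:45 end Strings Soundcheck → 2
Jul 4 19:00 end Soloist Soundcheck → 1
Jul 4 23:45 end Chamber Overdub → 0
Jul 5 09:30 start Brass Run-through → 1
Jul 5 17:30 end Brass Run-through → 0
Peak is 4, at Jul 4 11:00 (Sectional Take, Soloist Soundcheck, Strings Soundcheck, Vocals Session).

4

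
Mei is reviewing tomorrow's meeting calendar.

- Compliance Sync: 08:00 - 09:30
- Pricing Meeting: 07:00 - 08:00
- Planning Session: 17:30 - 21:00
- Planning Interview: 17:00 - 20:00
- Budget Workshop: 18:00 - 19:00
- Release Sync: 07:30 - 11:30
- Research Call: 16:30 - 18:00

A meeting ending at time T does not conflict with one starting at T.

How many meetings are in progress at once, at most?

3

Walk through starts and ends in time order (an end at T is processed before a start at T):
07:00 start Pricing Meeting → 1
07:30 start Release Sync → 2
08:00 end Pricing Meeting → 1
08:00 start Compliance Sync → 2
09:30 end Compliance Sync → 1
11:30 end Release Sync → 0
16:30 start Research Call → 1
17:00 start Planning Interview → 2
17:30 start Planning Session → 3
18:00 end Research Call → 2
18:00 start Budget Workshop → 3
19:00 end Budget Workshop → 2
20:00 end Planning Interview → 1
21:00 end Planning Session → 0
Peak is 3, at 17:30 (Planning Interview, Planning Session, Research Call).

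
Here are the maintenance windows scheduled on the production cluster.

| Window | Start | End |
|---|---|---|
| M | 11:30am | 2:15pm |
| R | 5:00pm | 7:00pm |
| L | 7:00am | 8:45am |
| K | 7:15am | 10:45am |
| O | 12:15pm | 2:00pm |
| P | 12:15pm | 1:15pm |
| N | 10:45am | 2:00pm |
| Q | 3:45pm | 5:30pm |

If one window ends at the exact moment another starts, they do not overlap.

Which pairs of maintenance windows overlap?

K & L, M & N, M & O, M & P, N & O, N & P, O & P, Q & R

Two intervals overlap when each starts before the other ends.
Sorted by start: L, K, N, M, O, P, Q, R.
K starts before L ends → L and K overlap.
N starts after L ends, so L has no further overlaps.
N starts exactly when K ends (back-to-back, no overlap), so K has no further overlaps.
M starts before N ends → N and M overlap.
O starts before N ends → N and O overlap.
P starts before N ends → N and P overlap.
Q starts after N ends, so N has no further overlaps.
O starts before M ends → M and O overlap.
P starts before M ends → M and P overlap.
Q starts after M ends, so M has no further overlaps.
P starts before O ends → O and P overlap.
Q starts after O ends, so O has no further overlaps.
Q starts after P ends, so P has no further overlaps.
R starts before Q ends → Q and R overlap.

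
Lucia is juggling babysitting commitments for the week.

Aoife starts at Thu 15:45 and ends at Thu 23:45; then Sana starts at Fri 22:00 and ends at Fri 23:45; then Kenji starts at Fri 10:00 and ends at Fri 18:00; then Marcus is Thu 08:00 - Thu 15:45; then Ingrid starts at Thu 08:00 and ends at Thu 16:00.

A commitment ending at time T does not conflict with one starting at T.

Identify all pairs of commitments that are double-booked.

Sorted by start: Ingrid, Marcus, Aoife, Kenji, Sana.
Marcus starts before Ingrid ends → Ingrid and Marcus overlap.
Aoife starts before Ingrid ends → Ingrid and Aoife overlap.
Kenji starts after Ingrid ends; Ingrid is clear from here.
Aoife starts exactly when Marcus ends (back-to-back, no overlap); Marcus is clear from here.
Kenji starts after Aoife ends; Aoife is clear from here.
Sana starts after Kenji ends.

Aoife & Ingrid, Ingrid & Marcus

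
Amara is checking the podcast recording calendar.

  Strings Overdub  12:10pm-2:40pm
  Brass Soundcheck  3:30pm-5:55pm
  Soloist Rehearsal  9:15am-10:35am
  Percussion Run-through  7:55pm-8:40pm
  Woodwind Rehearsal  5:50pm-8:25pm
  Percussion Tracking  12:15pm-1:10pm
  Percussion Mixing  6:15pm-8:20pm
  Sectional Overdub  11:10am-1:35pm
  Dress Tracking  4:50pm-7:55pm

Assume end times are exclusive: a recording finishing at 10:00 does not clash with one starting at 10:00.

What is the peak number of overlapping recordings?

Sort all start/end points and keep a running count:
9:15am start Soloist Rehearsal → 1
10:35am end Soloist Rehearsal → 0
11:10am start Sectional Overdub → 1
12:10pm start Strings Overdub → 2
12:15pm start Percussion Tracking → 3
1:10pm end Percussion Tracking → 2
1:35pm end Sectional Overdub → 1
2:40pm end Strings Overdub → 0
3:30pm start Brass Soundcheck → 1
4:50pm start Dress Tracking → 2
5:50pm start Woodwind Rehearsal → 3
5:55pm end Brass Soundcheck → 2
6:15pm start Percussion Mixing → 3
7:55pm end Dress Tracking → 2
7:55pm start Percussion Run-through → 3
8:20pm end Percussion Mixing → 2
8:25pm end Woodwind Rehearsal → 1
8:40pm end Percussion Run-through → 0
Peak is 3, at 12:15pm (Percussion Tracking, Sectional Overdub, Strings Overdub).

3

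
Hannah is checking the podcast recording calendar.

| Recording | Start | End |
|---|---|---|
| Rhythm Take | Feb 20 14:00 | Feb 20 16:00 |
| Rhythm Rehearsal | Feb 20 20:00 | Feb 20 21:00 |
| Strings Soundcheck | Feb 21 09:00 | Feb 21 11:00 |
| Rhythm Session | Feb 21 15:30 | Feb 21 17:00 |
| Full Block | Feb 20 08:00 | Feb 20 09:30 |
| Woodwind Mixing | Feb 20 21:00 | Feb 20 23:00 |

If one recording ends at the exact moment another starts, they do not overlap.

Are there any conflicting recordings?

Sorted by start: Full Block, Rhythm Take, Rhythm Rehearsal, Woodwind Mixing, Strings Soundcheck, Rhythm Session.
Rhythm Take starts after Full Block ends, so Full Block has no further overlaps.
Rhythm Rehearsal starts after Rhythm Take ends, so Rhythm Take has no further overlaps.
Woodwind Mixing starts exactly when Rhythm Rehearsal ends (back-to-back, no overlap), so Rhythm Rehearsal has no further overlaps.
Strings Soundcheck starts after Woodwind Mixing ends, so Woodwind Mixing has no further overlaps.
Rhythm Session starts after Strings Soundcheck ends.
Every pair is clear; the schedule has no overlaps.

No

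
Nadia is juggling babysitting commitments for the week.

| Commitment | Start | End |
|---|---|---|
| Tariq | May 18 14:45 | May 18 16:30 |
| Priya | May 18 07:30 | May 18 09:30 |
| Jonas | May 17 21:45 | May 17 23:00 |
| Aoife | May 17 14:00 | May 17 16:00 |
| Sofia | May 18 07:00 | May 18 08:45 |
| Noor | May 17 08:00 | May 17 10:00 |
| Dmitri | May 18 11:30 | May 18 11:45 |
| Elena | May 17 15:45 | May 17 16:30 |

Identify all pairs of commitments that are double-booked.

Aoife & Elena, Priya & Sofia

Sorted by start: Noor, Aoife, Elena, Jonas, Sofia, Priya, Dmitri, Tariq.
Aoife starts after Noor ends; Noor is clear from here.
Elena starts before Aoife ends → Aoife and Elena overlap.
Jonas starts after Aoife ends; Aoife is clear from here.
Jonas starts after Elena ends; Elena is clear from here.
Sofia starts after Jonas ends; Jonas is clear from here.
Priya starts before Sofia ends → Sofia and Priya overlap.
Dmitri starts after Sofia ends; Sofia is clear from here.
Dmitri starts after Priya ends; Priya is clear from here.
Tariq starts after Dmitri ends.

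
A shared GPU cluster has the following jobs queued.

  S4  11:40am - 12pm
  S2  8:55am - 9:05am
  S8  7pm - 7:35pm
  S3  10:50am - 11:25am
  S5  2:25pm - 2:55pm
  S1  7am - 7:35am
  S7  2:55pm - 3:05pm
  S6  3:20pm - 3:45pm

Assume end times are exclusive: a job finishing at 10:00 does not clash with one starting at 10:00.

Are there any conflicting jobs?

No

Sorted by start: S1, S2, S3, S4, S5, S7, S6, S8.
S2 starts after S1 ends — done with S1.
S3 starts after S2 ends — done with S2.
S4 starts after S3 ends — done with S3.
S5 starts after S4 ends — done with S4.
S7 starts exactly when S5 ends (back-to-back, no overlap) — done with S5.
S6 starts after S7 ends — done with S7.
S8 starts after S6 ends.
Every pair is clear; the schedule has no overlaps.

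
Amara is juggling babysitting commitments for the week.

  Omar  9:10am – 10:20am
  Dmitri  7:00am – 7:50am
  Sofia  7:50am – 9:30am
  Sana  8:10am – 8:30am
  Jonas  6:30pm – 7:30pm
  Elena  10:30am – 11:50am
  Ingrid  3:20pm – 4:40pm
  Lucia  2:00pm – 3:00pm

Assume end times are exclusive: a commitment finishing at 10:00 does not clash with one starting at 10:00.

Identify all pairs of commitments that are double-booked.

Sorted by start: Dmitri, Sofia, Sana, Omar, Elena, Lucia, Ingrid, Jonas.
Sofia starts exactly when Dmitri ends (back-to-back, no overlap); Dmitri is clear from here.
Sana starts before Sofia ends → Sofia and Sana overlap.
Omar starts before Sofia ends → Sofia and Omar overlap.
Elena starts after Sofia ends; Sofia is clear from here.
Omar starts after Sana ends; Sana is clear from here.
Elena starts after Omar ends; Omar is clear from here.
Lucia starts after Elena ends; Elena is clear from here.
Ingrid starts after Lucia ends; Lucia is clear from here.
Jonas starts after Ingrid ends.

Omar & Sofia, Sana & Sofia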